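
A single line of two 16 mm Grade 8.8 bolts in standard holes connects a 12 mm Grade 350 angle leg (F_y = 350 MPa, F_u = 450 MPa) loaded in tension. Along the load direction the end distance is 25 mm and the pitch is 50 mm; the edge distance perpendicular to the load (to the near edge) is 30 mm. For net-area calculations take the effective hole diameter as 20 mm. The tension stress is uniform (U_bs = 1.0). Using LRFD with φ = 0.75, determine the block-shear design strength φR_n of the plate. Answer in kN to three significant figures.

Shear plane L_v = 25 + 1·50 = 75 mm; A_gv = 75 × 12 = 900 mm².
A_nv = (75 − 1.5·20) × 12 = 540 mm².
A_nt = (30 − 0.5·20) × 12 = 240 mm².
0.6 F_u A_nv = 145.8 kN; 0.6 F_y A_gv = 189 kN → shear rupture governs the shear term.
R_n = 145.8 + 1.0 × 450 × 240 / 1000 = 253.8 kN.
Design strength φR_n = 0.75 × 253.8 = 190 kN.

190 kN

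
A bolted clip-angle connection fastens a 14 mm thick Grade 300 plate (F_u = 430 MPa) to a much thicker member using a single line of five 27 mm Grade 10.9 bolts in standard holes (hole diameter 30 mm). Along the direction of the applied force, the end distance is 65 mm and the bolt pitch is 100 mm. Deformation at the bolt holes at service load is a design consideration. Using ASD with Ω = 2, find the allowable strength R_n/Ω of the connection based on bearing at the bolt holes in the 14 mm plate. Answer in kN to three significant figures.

Per bolt r_n = 1.2 l_c t F_u ≤ 2.4 d t F_u; upper limit = 2.4 × 27 × 14 × 430 / 1000 = 390.1 kN.
Edge bolt: l_c = 65 − 30/2 = 50 mm → 1.2 × 50 × 14 × 430 / 1000 = 361.2 → r_n = 361.2 kN.
Interior bolts: l_c = 100 − 30 = 70 mm → 1.2 × 70 × 14 × 430 / 1000 = 505.7 → r_n = 390.1 kN.
R_n = 1 × 361.2 + 4 × 390.1 = 1922 kN.
Allowable strength R_n/Ω = 1922 / 2 = 961 kN.

961 kN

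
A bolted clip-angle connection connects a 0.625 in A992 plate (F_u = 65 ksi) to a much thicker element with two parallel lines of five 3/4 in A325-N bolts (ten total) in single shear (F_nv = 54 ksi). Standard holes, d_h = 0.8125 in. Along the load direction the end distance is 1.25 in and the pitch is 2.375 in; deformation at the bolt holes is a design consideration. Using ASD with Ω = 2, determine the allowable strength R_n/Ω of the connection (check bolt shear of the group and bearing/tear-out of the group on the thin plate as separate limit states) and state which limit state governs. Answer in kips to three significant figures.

119 kips (bolt shear governs)

Bolt shear: A_b = π·0.75²/4 = 0.4418 in²; R_n = 54 × 0.4418 × 10 × 1 = 238.6 kips → 238.6 / 2 = 119 kips.
Bearing (1.2 l_c t F_u ≤ 2.4 d t F_u): upper limit = 2.4·0.75·0.625·65 = 73.12 kips.
  Edge l_c = 1.25 − 0.8125/2 = 0.8438 → r_n = 41.13 kips; interior l_c = 2.375 − 0.8125 = 1.562 → r_n = 73.12 kips.
  R_n,bearing = 2·41.13 + 8·73.12 = 667.3 kips → 667.3 / 2 = 334 kips.
Bolt shear governs: 119 kips.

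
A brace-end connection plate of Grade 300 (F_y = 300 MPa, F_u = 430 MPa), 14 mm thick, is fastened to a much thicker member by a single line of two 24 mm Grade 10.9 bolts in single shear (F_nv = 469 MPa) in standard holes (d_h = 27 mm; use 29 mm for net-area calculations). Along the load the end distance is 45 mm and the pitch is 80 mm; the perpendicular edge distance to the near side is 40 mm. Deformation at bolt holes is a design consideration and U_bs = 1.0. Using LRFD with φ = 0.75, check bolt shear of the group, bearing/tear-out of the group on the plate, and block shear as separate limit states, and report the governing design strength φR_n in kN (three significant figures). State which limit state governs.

Bolt shear: A_b = π·24²/4 = 452.4 mm²; R_n = 469 × 452.4 × 2 × 1 / 1000 = 424.3 kN → 0.75 × 424.3 = 318 kN.
Bearing: edge l_c = 31.5, r_n = 227.6 kN; interior l_c = 53, r_n = 346.8 kN; R_n = 227.6 + 1·346.8 = 574.3 kN → 431 kN.
Block shear: A_gv = 1750, A_nv = 1141, A_nt = 357 mm²; R_n = min(0.6F_uA_nv, 0.6F_yA_gv) + U_bs·F_u·A_nt = 447.9 kN → 336 kN.
Bolt shear governs: 318 kN.

318 kN (bolt shear governs)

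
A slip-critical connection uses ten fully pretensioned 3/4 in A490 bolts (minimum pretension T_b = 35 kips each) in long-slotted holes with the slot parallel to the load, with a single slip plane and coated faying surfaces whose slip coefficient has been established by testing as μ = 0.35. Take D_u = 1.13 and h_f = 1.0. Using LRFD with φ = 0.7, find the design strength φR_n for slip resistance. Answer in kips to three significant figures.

96.9 kips

R_n = μ · D_u · h_f · T_b · n_s · n_b = 0.35 × 1.13 × 1.0 × 35 × 1 × 10 = 138.4 kips.
Design strength φR_n = 0.7 × 138.4 = 96.9 kips.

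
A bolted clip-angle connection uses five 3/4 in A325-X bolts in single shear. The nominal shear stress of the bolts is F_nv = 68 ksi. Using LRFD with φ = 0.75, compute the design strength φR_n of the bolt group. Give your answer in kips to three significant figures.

A_b = π × 0.75² / 4 = 0.4418 in².
R_n = F_nv · A_b · n · n_s = 68 × 0.4418 × 5 × 1 = 150.2 kips.
Design strength φR_n = 0.75 × 150.2 = 113 kips.

113 kips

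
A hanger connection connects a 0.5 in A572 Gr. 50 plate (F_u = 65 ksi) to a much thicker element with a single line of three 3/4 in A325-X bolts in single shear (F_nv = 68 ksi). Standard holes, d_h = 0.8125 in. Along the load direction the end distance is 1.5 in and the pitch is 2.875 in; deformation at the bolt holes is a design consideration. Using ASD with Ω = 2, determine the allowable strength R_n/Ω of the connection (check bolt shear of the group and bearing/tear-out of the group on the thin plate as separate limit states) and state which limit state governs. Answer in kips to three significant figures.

Bolt shear: A_b = π·0.75²/4 = 0.4418 in²; R_n = 68 × 0.4418 × 3 × 1 = 90.12 kips → 90.12 / 2 = 45.1 kips.
Bearing (1.2 l_c t F_u ≤ 2.4 d t F_u): upper limit = 2.4·0.75·0.5·65 = 58.5 kips.
  Edge l_c = 1.5 − 0.8125/2 = 1.094 → r_n = 42.66 kips; interior l_c = 2.875 − 0.8125 = 2.062 → r_n = 58.5 kips.
  R_n,bearing = 1·42.66 + 2·58.5 = 159.7 kips → 159.7 / 2 = 79.8 kips.
Bolt shear governs: 45.1 kips.

45.1 kips (bolt shear governs)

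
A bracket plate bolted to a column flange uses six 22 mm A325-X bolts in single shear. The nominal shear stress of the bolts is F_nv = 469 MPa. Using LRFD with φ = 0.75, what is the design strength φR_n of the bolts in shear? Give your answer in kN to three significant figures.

802 kN

A_b = π × 22² / 4 = 380.1 mm².
R_n = F_nv · A_b · n · n_s = 469 × 380.1 × 6 × 1 / 1000 = 1070 kN.
Design strength φR_n = 0.75 × 1070 = 802 kN.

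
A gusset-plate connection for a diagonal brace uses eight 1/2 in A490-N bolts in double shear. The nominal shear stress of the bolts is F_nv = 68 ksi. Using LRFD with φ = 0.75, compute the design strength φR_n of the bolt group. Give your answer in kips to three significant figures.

A_b = π × 0.5² / 4 = 0.1963 in².
R_n = F_nv · A_b · n · n_s = 68 × 0.1963 × 8 × 2 = 213.6 kips.
Design strength φR_n = 0.75 × 213.6 = 160 kips.

160 kips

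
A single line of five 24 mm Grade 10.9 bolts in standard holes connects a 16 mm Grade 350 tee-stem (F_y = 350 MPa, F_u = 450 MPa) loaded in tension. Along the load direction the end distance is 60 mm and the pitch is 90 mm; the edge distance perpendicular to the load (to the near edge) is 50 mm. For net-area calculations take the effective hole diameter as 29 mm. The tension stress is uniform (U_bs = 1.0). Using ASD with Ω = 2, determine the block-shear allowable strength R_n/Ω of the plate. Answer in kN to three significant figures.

753 kN

Shear plane L_v = 60 + 4·90 = 420 mm; A_gv = 420 × 16 = 6720 mm².
A_nv = (420 − 4.5·29) × 16 = 4632 mm².
A_nt = (50 − 0.5·29) × 16 = 568 mm².
0.6 F_u A_nv = 1251 kN; 0.6 F_y A_gv = 1411 kN → shear rupture governs the shear term.
R_n = 1251 + 1.0 × 450 × 568 / 1000 = 1506 kN.
Allowable strength R_n/Ω = 1506 / 2 = 753 kN.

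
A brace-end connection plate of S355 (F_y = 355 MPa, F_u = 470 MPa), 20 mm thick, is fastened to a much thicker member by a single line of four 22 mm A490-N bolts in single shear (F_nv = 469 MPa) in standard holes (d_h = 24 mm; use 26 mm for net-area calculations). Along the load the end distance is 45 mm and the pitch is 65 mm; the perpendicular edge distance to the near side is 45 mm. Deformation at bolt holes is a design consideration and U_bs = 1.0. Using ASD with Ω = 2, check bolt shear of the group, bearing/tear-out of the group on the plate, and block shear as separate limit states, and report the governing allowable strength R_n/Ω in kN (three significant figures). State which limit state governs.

Bolt shear: A_b = π·22²/4 = 380.1 mm²; R_n = 469 × 380.1 × 4 × 1 / 1000 = 713.1 kN → 713.1 / 2 = 357 kN.
Bearing: edge l_c = 33, r_n = 372.2 kN; interior l_c = 41, r_n = 462.5 kN; R_n = 372.2 + 3·462.5 = 1760 kN → 880 kN.
Block shear: A_gv = 4800, A_nv = 2980, A_nt = 640 mm²; R_n = min(0.6F_uA_nv, 0.6F_yA_gv) + U_bs·F_u·A_nt = 1141 kN → 571 kN.
Bolt shear governs: 357 kN.

357 kN (bolt shear governs)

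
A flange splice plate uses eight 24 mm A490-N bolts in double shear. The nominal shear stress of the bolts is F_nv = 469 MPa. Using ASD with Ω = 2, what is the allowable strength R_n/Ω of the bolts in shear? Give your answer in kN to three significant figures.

1700 kN

A_b = π × 24² / 4 = 452.4 mm².
R_n = F_nv · A_b · n · n_s = 469 × 452.4 × 8 × 2 / 1000 = 3395 kN.
Allowable strength R_n/Ω = 3395 / 2 = 1700 kN.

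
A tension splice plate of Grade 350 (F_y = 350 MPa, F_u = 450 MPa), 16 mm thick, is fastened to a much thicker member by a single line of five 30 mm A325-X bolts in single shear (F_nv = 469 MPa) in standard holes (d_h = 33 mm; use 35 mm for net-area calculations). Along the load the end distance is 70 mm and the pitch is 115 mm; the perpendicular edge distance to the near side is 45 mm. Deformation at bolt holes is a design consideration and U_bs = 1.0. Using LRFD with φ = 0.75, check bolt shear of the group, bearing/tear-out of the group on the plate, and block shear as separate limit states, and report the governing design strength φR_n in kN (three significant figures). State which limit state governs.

Bolt shear: A_b = π·30²/4 = 706.9 mm²; R_n = 469 × 706.9 × 5 × 1 / 1000 = 1658 kN → 0.75 × 1658 = 1240 kN.
Bearing: edge l_c = 53.5, r_n = 462.2 kN; interior l_c = 82, r_n = 518.4 kN; R_n = 462.2 + 4·518.4 = 2536 kN → 1900 kN.
Block shear: A_gv = 8480, A_nv = 5960, A_nt = 440 mm²; R_n = min(0.6F_uA_nv, 0.6F_yA_gv) + U_bs·F_u·A_nt = 1807 kN → 1360 kN.
Bolt shear governs: 1240 kN.

1240 kN (bolt shear governs)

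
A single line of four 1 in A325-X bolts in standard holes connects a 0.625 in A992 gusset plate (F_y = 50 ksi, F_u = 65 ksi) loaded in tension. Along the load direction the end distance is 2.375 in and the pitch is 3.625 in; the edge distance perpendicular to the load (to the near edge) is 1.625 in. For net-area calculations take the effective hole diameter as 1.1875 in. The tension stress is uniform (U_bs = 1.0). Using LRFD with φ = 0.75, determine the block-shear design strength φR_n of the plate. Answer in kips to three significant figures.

Shear plane L_v = 2.375 + 3·3.625 = 13.25 in; A_gv = 13.25 × 0.625 = 8.281 in².
A_nv = (13.25 − 3.5·1.1875) × 0.625 = 5.684 in².
A_nt = (1.625 − 0.5·1.1875) × 0.625 = 0.6445 in².
0.6 F_u A_nv = 221.7 kips; 0.6 F_y A_gv = 248.4 kips → shear rupture governs the shear term.
R_n = 221.7 + 1.0 × 65 × 0.6445 = 263.6 kips.
Design strength φR_n = 0.75 × 263.6 = 198 kips.

198 kips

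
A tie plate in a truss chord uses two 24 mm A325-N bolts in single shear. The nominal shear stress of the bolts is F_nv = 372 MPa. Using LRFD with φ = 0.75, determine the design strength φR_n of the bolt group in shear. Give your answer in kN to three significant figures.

252 kN

A_b = π × 24² / 4 = 452.4 mm².
R_n = F_nv · A_b · n · n_s = 372 × 452.4 × 2 × 1 / 1000 = 336.6 kN.
Design strength φR_n = 0.75 × 336.6 = 252 kN.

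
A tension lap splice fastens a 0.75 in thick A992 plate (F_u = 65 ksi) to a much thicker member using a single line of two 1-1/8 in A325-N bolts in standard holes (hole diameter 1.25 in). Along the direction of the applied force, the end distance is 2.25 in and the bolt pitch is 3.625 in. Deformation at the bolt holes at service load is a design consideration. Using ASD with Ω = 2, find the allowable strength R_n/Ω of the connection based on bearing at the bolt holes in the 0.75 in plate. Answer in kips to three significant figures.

113 kips

Per bolt r_n = 1.2 l_c t F_u ≤ 2.4 d t F_u; upper limit = 2.4 × 1.125 × 0.75 × 65 = 131.6 kips.
Edge bolt: l_c = 2.25 − 1.25/2 = 1.625 in → 1.2 × 1.625 × 0.75 × 65 = 95.06 → r_n = 95.06 kips.
Interior bolts: l_c = 3.625 − 1.25 = 2.375 in → 1.2 × 2.375 × 0.75 × 65 = 138.9 → r_n = 131.6 kips.
R_n = 1 × 95.06 + 1 × 131.6 = 226.7 kips.
Allowable strength R_n/Ω = 226.7 / 2 = 113 kips.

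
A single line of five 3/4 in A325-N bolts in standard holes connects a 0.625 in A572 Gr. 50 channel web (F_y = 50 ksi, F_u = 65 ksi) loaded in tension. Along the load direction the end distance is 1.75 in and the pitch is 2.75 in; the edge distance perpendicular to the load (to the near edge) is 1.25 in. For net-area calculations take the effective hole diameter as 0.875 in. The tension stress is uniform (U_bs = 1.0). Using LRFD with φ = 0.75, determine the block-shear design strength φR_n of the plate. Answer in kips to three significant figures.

186 kips

Shear plane L_v = 1.75 + 4·2.75 = 12.75 in; A_gv = 12.75 × 0.625 = 7.969 in².
A_nv = (12.75 − 4.5·0.875) × 0.625 = 5.508 in².
A_nt = (1.25 − 0.5·0.875) × 0.625 = 0.5078 in².
0.6 F_u A_nv = 214.8 kips; 0.6 F_y A_gv = 239.1 kips → shear rupture governs the shear term.
R_n = 214.8 + 1.0 × 65 × 0.5078 = 247.8 kips.
Design strength φR_n = 0.75 × 247.8 = 186 kips.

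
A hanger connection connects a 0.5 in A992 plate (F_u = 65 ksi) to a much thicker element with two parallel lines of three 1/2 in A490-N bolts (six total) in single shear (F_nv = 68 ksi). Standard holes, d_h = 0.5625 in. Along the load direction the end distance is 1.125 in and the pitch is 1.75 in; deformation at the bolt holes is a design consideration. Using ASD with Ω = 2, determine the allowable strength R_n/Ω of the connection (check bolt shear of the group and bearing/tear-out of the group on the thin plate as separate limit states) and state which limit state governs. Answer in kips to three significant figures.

Bolt shear: A_b = π·0.5²/4 = 0.1963 in²; R_n = 68 × 0.1963 × 6 × 1 = 80.11 kips → 80.11 / 2 = 40.1 kips.
Bearing (1.2 l_c t F_u ≤ 2.4 d t F_u): upper limit = 2.4·0.5·0.5·65 = 39 kips.
  Edge l_c = 1.125 − 0.5625/2 = 0.8438 → r_n = 32.91 kips; interior l_c = 1.75 − 0.5625 = 1.188 → r_n = 39 kips.
  R_n,bearing = 2·32.91 + 4·39 = 221.8 kips → 221.8 / 2 = 111 kips.
Bolt shear governs: 40.1 kips.

40.1 kips (bolt shear governs)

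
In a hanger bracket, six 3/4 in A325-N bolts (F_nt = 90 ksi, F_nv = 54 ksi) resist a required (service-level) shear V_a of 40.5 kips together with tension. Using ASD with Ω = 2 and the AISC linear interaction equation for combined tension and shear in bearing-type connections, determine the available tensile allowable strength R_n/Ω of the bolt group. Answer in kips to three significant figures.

A_b = π·0.75²/4 = 0.4418 in²; f_rv = 40.5 / (6 × 0.4418) = 15.28 ksi.
F'_nt = 1.3 F_nt − (Ω F_nt / F_nv) f_rv = 1.3·90 − (2·90/54)·15.28 = 66.07 ksi, capped at F_nt → F'_nt = 66.07 ksi.
R_n = F'_nt · A_b · n = 66.07 × 0.4418 × 6 = 175.1 kips.
Allowable strength R_n/Ω = 175.1 / 2 = 87.6 kips.

87.6 kips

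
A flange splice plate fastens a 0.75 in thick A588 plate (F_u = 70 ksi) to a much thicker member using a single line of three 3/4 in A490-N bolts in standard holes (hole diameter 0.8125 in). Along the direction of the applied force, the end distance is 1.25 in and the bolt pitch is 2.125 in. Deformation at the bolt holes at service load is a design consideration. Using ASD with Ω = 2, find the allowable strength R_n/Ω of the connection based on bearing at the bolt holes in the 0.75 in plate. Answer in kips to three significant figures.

Per bolt r_n = 1.2 l_c t F_u ≤ 2.4 d t F_u; upper limit = 2.4 × 0.75 × 0.75 × 70 = 94.5 kips.
Edge bolt: l_c = 1.25 − 0.8125/2 = 0.8438 in → 1.2 × 0.8438 × 0.75 × 70 = 53.16 → r_n = 53.16 kips.
Interior bolts: l_c = 2.125 − 0.8125 = 1.312 in → 1.2 × 1.312 × 0.75 × 70 = 82.69 → r_n = 82.69 kips.
R_n = 1 × 53.16 + 2 × 82.69 = 218.5 kips.
Allowable strength R_n/Ω = 218.5 / 2 = 109 kips.

109 kips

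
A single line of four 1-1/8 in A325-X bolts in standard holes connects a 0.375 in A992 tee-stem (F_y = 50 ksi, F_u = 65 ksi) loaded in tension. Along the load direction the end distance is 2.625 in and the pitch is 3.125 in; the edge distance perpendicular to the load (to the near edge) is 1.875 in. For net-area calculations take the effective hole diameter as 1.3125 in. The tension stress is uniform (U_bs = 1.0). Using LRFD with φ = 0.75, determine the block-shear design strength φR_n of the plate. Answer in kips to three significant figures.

104 kips

Shear plane L_v = 2.625 + 3·3.125 = 12 in; A_gv = 12 × 0.375 = 4.5 in².
A_nv = (12 − 3.5·1.3125) × 0.375 = 2.777 in².
A_nt = (1.875 − 0.5·1.3125) × 0.375 = 0.457 in².
0.6 F_u A_nv = 108.3 kips; 0.6 F_y A_gv = 135 kips → shear rupture governs the shear term.
R_n = 108.3 + 1.0 × 65 × 0.457 = 138 kips.
Design strength φR_n = 0.75 × 138 = 104 kips.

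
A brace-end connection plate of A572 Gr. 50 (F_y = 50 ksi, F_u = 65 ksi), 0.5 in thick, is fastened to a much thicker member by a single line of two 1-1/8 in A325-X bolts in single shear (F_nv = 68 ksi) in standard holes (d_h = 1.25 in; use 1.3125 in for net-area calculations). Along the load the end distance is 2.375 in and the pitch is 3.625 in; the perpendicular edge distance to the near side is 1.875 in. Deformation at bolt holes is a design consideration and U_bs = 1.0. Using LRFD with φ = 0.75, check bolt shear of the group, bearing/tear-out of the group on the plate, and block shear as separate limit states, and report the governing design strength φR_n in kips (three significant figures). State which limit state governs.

88.7 kips (block shear governs)

Bolt shear: A_b = π·1.125²/4 = 0.994 in²; R_n = 68 × 0.994 × 2 × 1 = 135.2 kips → 0.75 × 135.2 = 101 kips.
Bearing: edge l_c = 1.75, r_n = 68.25 kips; interior l_c = 2.375, r_n = 87.75 kips; R_n = 68.25 + 1·87.75 = 156 kips → 117 kips.
Block shear: A_gv = 3, A_nv = 2.016, A_nt = 0.6094 in²; R_n = min(0.6F_uA_nv, 0.6F_yA_gv) + U_bs·F_u·A_nt = 118.2 kips → 88.7 kips.
Block shear governs: 88.7 kips.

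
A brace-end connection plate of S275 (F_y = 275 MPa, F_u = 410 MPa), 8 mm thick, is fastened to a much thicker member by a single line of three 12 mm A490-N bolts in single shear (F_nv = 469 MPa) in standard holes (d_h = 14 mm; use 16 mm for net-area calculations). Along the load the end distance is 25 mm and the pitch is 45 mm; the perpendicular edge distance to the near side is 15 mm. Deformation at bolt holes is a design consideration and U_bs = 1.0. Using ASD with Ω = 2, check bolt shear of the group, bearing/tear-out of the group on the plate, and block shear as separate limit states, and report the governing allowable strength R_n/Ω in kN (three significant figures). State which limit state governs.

79.6 kN (bolt shear governs)

Bolt shear: A_b = π·12²/4 = 113.1 mm²; R_n = 469 × 113.1 × 3 × 1 / 1000 = 159.1 kN → 159.1 / 2 = 79.6 kN.
Bearing: edge l_c = 18, r_n = 70.85 kN; interior l_c = 31, r_n = 94.46 kN; R_n = 70.85 + 2·94.46 = 259.8 kN → 130 kN.
Block shear: A_gv = 920, A_nv = 600, A_nt = 56 mm²; R_n = min(0.6F_uA_nv, 0.6F_yA_gv) + U_bs·F_u·A_nt = 170.6 kN → 85.3 kN.
Bolt shear governs: 79.6 kN.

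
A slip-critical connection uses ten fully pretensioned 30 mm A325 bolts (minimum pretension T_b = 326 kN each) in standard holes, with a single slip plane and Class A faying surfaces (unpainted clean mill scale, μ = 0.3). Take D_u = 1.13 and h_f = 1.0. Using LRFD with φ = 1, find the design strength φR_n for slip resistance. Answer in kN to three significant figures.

R_n = μ · D_u · h_f · T_b · n_s · n_b = 0.3 × 1.13 × 1.0 × 326 × 1 × 10 = 1105 kN.
Design strength φR_n = 1 × 1105 = 1110 kN.

1110 kN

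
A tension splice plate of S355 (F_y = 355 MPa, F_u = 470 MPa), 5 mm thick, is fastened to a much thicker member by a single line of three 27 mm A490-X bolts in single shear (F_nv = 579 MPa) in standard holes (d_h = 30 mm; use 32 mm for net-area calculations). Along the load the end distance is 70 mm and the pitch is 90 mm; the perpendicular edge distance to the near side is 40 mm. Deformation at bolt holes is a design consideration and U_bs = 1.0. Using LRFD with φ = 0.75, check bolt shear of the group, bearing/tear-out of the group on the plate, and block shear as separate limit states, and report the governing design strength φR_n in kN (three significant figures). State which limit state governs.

222 kN (block shear governs)

Bolt shear: A_b = π·27²/4 = 572.6 mm²; R_n = 579 × 572.6 × 3 × 1 / 1000 = 994.5 kN → 0.75 × 994.5 = 746 kN.
Bearing: edge l_c = 55, r_n = 152.3 kN; interior l_c = 60, r_n = 152.3 kN; R_n = 152.3 + 2·152.3 = 456.8 kN → 343 kN.
Block shear: A_gv = 1250, A_nv = 850, A_nt = 120 mm²; R_n = min(0.6F_uA_nv, 0.6F_yA_gv) + U_bs·F_u·A_nt = 296.1 kN → 222 kN.
Block shear governs: 222 kN.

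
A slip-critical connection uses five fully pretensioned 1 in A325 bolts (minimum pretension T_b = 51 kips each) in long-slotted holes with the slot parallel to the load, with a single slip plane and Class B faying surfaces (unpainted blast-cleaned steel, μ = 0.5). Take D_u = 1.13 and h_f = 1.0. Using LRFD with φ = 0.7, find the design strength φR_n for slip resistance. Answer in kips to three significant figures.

101 kips

R_n = μ · D_u · h_f · T_b · n_s · n_b = 0.5 × 1.13 × 1.0 × 51 × 1 × 5 = 144.1 kips.
Design strength φR_n = 0.7 × 144.1 = 101 kips.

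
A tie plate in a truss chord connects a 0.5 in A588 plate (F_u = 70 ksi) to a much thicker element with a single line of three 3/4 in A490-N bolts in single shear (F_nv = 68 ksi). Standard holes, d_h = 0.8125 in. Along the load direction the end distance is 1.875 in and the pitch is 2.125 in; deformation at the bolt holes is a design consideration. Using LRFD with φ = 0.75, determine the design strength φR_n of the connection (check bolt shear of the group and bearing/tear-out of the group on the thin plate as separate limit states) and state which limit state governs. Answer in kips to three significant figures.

67.6 kips (bolt shear governs)

Bolt shear: A_b = π·0.75²/4 = 0.4418 in²; R_n = 68 × 0.4418 × 3 × 1 = 90.12 kips → 0.75 × 90.12 = 67.6 kips.
Bearing (1.2 l_c t F_u ≤ 2.4 d t F_u): upper limit = 2.4·0.75·0.5·70 = 63 kips.
  Edge l_c = 1.875 − 0.8125/2 = 1.469 → r_n = 61.69 kips; interior l_c = 2.125 − 0.8125 = 1.312 → r_n = 55.12 kips.
  R_n,bearing = 1·61.69 + 2·55.12 = 171.9 kips → 0.75 × 171.9 = 129 kips.
Bolt shear governs: 67.6 kips.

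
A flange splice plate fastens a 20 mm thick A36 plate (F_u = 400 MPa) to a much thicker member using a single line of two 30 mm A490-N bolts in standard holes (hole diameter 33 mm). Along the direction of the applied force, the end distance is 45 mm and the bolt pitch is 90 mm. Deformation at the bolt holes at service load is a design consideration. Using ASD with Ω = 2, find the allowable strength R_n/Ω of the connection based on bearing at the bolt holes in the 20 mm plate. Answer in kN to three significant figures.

410 kN

Per bolt r_n = 1.2 l_c t F_u ≤ 2.4 d t F_u; upper limit = 2.4 × 30 × 20 × 400 / 1000 = 576 kN.
Edge bolt: l_c = 45 − 33/2 = 28.5 mm → 1.2 × 28.5 × 20 × 400 / 1000 = 273.6 → r_n = 273.6 kN.
Interior bolts: l_c = 90 − 33 = 57 mm → 1.2 × 57 × 20 × 400 / 1000 = 547.2 → r_n = 547.2 kN.
R_n = 1 × 273.6 + 1 × 547.2 = 820.8 kN.
Allowable strength R_n/Ω = 820.8 / 2 = 410 kN.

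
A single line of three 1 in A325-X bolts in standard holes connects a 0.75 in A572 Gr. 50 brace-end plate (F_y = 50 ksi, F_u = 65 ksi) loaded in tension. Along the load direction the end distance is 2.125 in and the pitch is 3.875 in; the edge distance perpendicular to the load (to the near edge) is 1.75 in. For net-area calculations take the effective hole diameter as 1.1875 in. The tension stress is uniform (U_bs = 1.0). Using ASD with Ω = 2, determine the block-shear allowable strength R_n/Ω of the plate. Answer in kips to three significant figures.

129 kips

Shear plane L_v = 2.125 + 2·3.875 = 9.875 in; A_gv = 9.875 × 0.75 = 7.406 in².
A_nv = (9.875 − 2.5·1.1875) × 0.75 = 5.18 in².
A_nt = (1.75 − 0.5·1.1875) × 0.75 = 0.8672 in².
0.6 F_u A_nv = 202 kips; 0.6 F_y A_gv = 222.2 kips → shear rupture governs the shear term.
R_n = 202 + 1.0 × 65 × 0.8672 = 258.4 kips.
Allowable strength R_n/Ω = 258.4 / 2 = 129 kips.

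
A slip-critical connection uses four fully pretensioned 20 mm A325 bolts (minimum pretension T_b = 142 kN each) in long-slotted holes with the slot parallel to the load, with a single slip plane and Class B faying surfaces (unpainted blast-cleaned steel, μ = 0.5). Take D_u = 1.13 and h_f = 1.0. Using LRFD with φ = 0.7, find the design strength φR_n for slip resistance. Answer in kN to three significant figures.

R_n = μ · D_u · h_f · T_b · n_s · n_b = 0.5 × 1.13 × 1.0 × 142 × 1 × 4 = 320.9 kN.
Design strength φR_n = 0.7 × 320.9 = 225 kN.

225 kN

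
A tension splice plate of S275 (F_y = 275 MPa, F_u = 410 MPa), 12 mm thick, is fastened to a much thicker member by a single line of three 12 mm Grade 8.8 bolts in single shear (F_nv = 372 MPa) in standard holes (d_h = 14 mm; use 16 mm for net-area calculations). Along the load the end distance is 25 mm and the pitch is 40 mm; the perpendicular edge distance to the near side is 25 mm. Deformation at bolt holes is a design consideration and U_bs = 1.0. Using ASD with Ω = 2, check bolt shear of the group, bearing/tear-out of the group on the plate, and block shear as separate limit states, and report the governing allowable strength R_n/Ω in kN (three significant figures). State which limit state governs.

63.1 kN (bolt shear governs)

Bolt shear: A_b = π·12²/4 = 113.1 mm²; R_n = 372 × 113.1 × 3 × 1 / 1000 = 126.2 kN → 126.2 / 2 = 63.1 kN.
Bearing: edge l_c = 18, r_n = 106.3 kN; interior l_c = 26, r_n = 141.7 kN; R_n = 106.3 + 2·141.7 = 389.7 kN → 195 kN.
Block shear: A_gv = 1260, A_nv = 780, A_nt = 204 mm²; R_n = min(0.6F_uA_nv, 0.6F_yA_gv) + U_bs·F_u·A_nt = 275.5 kN → 138 kN.
Bolt shear governs: 63.1 kN.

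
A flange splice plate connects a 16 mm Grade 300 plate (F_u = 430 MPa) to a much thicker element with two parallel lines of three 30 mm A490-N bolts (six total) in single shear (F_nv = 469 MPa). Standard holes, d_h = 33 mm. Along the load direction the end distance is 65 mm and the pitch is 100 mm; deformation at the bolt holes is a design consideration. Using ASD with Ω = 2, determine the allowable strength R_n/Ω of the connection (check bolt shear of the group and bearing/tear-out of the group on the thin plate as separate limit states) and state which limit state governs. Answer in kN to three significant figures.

995 kN (bolt shear governs)

Bolt shear: A_b = π·30²/4 = 706.9 mm²; R_n = 469 × 706.9 × 6 × 1 / 1000 = 1989 kN → 1989 / 2 = 995 kN.
Bearing (1.2 l_c t F_u ≤ 2.4 d t F_u): upper limit = 2.4·30·16·430 / 1000 = 495.4 kN.
  Edge l_c = 65 − 33/2 = 48.5 → r_n = 400.4 kN; interior l_c = 100 − 33 = 67 → r_n = 495.4 kN.
  R_n,bearing = 2·400.4 + 4·495.4 = 2782 kN → 2782 / 2 = 1390 kN.
Bolt shear governs: 995 kN.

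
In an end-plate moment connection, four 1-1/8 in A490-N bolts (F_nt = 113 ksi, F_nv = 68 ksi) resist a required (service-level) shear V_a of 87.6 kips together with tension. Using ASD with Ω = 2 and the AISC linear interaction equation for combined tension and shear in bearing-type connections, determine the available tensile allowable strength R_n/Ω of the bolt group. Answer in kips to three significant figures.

146 kips

A_b = π·1.125²/4 = 0.994 in²; f_rv = 87.6 / (4 × 0.994) = 22.03 ksi.
F'_nt = 1.3 F_nt − (Ω F_nt / F_nv) f_rv = 1.3·113 − (2·113/68)·22.03 = 73.68 ksi, capped at F_nt → F'_nt = 73.68 ksi.
R_n = F'_nt · A_b · n = 73.68 × 0.994 × 4 = 292.9 kips.
Allowable strength R_n/Ω = 292.9 / 2 = 146 kips.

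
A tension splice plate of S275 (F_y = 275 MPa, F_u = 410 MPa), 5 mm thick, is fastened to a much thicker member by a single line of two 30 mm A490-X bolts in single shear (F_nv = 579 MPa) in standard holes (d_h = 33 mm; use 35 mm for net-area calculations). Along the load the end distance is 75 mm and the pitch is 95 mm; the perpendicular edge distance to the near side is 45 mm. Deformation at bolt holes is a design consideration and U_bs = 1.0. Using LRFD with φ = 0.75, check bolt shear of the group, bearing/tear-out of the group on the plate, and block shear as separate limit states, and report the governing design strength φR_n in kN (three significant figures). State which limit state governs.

Bolt shear: A_b = π·30²/4 = 706.9 mm²; R_n = 579 × 706.9 × 2 × 1 / 1000 = 818.5 kN → 0.75 × 818.5 = 614 kN.
Bearing: edge l_c = 58.5, r_n = 143.9 kN; interior l_c = 62, r_n = 147.6 kN; R_n = 143.9 + 1·147.6 = 291.5 kN → 219 kN.
Block shear: A_gv = 850, A_nv = 587.5, A_nt = 137.5 mm²; R_n = min(0.6F_uA_nv, 0.6F_yA_gv) + U_bs·F_u·A_nt = 196.6 kN → 147 kN.
Block shear governs: 147 kN.

147 kN (block shear governs)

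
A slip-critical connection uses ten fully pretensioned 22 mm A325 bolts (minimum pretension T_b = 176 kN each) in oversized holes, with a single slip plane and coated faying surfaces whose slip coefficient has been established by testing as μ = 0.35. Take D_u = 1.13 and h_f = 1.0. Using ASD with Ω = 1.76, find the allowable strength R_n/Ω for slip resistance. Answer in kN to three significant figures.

R_n = μ · D_u · h_f · T_b · n_s · n_b = 0.35 × 1.13 × 1.0 × 176 × 1 × 10 = 696.1 kN.
Allowable strength R_n/Ω = 696.1 / 1.76 = 395 kN.

395 kN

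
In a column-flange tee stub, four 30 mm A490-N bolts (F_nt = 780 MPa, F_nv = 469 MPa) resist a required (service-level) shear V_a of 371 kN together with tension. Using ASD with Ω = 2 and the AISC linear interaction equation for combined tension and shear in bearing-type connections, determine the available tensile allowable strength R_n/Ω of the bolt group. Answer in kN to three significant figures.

A_b = π·30²/4 = 706.9 mm²; f_rv = 371 × 1000 / (4 × 706.9) = 131.2 MPa.
F'_nt = 1.3 F_nt − (Ω F_nt / F_nv) f_rv = 1.3·780 − (2·780/469)·131.2 = 577.6 MPa, capped at F_nt → F'_nt = 577.6 MPa.
R_n = F'_nt · A_b · n = 577.6 × 706.9 × 4 / 1000 = 1633 kN.
Allowable strength R_n/Ω = 1633 / 2 = 816 kN.

816 kN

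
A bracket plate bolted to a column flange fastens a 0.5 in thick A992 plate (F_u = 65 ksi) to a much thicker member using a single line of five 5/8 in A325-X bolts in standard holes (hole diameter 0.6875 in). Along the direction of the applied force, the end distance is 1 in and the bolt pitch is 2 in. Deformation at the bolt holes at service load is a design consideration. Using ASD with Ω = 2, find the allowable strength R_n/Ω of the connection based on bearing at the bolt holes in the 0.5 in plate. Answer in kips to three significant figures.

110 kips

Per bolt r_n = 1.2 l_c t F_u ≤ 2.4 d t F_u; upper limit = 2.4 × 0.625 × 0.5 × 65 = 48.75 kips.
Edge bolt: l_c = 1 − 0.6875/2 = 0.6562 in → 1.2 × 0.6562 × 0.5 × 65 = 25.59 → r_n = 25.59 kips.
Interior bolts: l_c = 2 − 0.6875 = 1.312 in → 1.2 × 1.312 × 0.5 × 65 = 51.19 → r_n = 48.75 kips.
R_n = 1 × 25.59 + 4 × 48.75 = 220.6 kips.
Allowable strength R_n/Ω = 220.6 / 2 = 110 kips.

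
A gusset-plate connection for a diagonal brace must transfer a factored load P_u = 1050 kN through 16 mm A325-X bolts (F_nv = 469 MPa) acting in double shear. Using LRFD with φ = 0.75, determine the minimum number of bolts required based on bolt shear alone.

8 bolts

A_b = π·16²/4 = 201.1 mm².
Per-bolt design strength φR_n = 0.75 × 469 × 201.1 × 2 / 1000 = 141.4 kN.
n ≥ 1050 / 141.4 = 7.423 → use 8 bolts.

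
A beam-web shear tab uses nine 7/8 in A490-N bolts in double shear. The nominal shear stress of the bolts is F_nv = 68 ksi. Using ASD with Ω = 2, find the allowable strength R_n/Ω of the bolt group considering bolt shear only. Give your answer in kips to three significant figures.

368 kips

A_b = π × 0.875² / 4 = 0.6013 in².
R_n = F_nv · A_b · n · n_s = 68 × 0.6013 × 9 × 2 = 736 kips.
Allowable strength R_n/Ω = 736 / 2 = 368 kips.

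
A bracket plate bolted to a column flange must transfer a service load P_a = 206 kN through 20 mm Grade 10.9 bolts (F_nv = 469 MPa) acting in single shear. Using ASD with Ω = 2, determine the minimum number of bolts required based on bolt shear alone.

3 bolts

A_b = π·20²/4 = 314.2 mm².
Per-bolt allowable strength R_n/Ω = 469 × 314.2 × 1 / 1000 / 2 = 73.67 kN.
n ≥ 206 / 73.67 = 2.796 → use 3 bolts.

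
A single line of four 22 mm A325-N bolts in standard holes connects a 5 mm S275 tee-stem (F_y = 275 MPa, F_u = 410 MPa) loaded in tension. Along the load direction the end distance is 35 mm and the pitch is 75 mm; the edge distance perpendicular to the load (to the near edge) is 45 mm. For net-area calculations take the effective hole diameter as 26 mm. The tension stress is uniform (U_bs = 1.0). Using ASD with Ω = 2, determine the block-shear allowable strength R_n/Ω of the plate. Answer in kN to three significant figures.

137 kN

Shear plane L_v = 35 + 3·75 = 260 mm; A_gv = 260 × 5 = 1300 mm².
A_nv = (260 − 3.5·26) × 5 = 845 mm².
A_nt = (45 − 0.5·26) × 5 = 160 mm².
0.6 F_u A_nv = 207.9 kN; 0.6 F_y A_gv = 214.5 kN → shear rupture governs the shear term.
R_n = 207.9 + 1.0 × 410 × 160 / 1000 = 273.5 kN.
Allowable strength R_n/Ω = 273.5 / 2 = 137 kN.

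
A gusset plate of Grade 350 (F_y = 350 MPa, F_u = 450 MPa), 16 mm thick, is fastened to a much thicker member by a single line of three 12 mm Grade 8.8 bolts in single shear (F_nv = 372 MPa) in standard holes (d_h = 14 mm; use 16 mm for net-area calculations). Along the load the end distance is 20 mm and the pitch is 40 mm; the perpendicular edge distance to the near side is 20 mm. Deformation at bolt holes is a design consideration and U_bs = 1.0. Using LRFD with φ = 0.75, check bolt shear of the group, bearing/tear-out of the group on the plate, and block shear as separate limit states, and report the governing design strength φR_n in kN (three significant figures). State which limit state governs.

94.7 kN (bolt shear governs)

Bolt shear: A_b = π·12²/4 = 113.1 mm²; R_n = 372 × 113.1 × 3 × 1 / 1000 = 126.2 kN → 0.75 × 126.2 = 94.7 kN.
Bearing: edge l_c = 13, r_n = 112.3 kN; interior l_c = 26, r_n = 207.4 kN; R_n = 112.3 + 2·207.4 = 527 kN → 395 kN.
Block shear: A_gv = 1600, A_nv = 960, A_nt = 192 mm²; R_n = min(0.6F_uA_nv, 0.6F_yA_gv) + U_bs·F_u·A_nt = 345.6 kN → 259 kN.
Bolt shear governs: 94.7 kN.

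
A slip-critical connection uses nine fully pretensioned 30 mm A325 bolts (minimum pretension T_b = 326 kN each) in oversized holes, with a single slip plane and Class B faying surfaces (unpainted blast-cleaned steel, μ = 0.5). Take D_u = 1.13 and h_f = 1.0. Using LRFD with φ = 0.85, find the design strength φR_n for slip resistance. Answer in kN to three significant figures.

1410 kN

R_n = μ · D_u · h_f · T_b · n_s · n_b = 0.5 × 1.13 × 1.0 × 326 × 1 × 9 = 1658 kN.
Design strength φR_n = 0.85 × 1658 = 1410 kN.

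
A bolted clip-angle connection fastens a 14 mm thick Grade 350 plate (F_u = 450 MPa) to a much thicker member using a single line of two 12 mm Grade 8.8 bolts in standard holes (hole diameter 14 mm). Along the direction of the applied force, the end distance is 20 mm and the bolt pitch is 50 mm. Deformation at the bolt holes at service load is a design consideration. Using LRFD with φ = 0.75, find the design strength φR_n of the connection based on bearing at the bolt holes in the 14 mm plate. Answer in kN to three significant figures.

Per bolt r_n = 1.2 l_c t F_u ≤ 2.4 d t F_u; upper limit = 2.4 × 12 × 14 × 450 / 1000 = 181.4 kN.
Edge bolt: l_c = 20 − 14/2 = 13 mm → 1.2 × 13 × 14 × 450 / 1000 = 98.28 → r_n = 98.28 kN.
Interior bolts: l_c = 50 − 14 = 36 mm → 1.2 × 36 × 14 × 450 / 1000 = 272.2 → r_n = 181.4 kN.
R_n = 1 × 98.28 + 1 × 181.4 = 279.7 kN.
Design strength φR_n = 0.75 × 279.7 = 210 kN.

210 kN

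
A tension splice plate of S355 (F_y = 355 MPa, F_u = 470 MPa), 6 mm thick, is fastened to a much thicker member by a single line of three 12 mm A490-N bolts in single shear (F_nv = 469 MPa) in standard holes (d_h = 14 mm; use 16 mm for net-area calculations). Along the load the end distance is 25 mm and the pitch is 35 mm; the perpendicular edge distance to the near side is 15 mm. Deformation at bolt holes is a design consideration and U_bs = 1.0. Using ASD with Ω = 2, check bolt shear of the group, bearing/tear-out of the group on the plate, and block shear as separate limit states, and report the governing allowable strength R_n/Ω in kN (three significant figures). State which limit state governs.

56.4 kN (block shear governs)

Bolt shear: A_b = π·12²/4 = 113.1 mm²; R_n = 469 × 113.1 × 3 × 1 / 1000 = 159.1 kN → 159.1 / 2 = 79.6 kN.
Bearing: edge l_c = 18, r_n = 60.91 kN; interior l_c = 21, r_n = 71.06 kN; R_n = 60.91 + 2·71.06 = 203 kN → 102 kN.
Block shear: A_gv = 570, A_nv = 330, A_nt = 42 mm²; R_n = min(0.6F_uA_nv, 0.6F_yA_gv) + U_bs·F_u·A_nt = 112.8 kN → 56.4 kN.
Block shear governs: 56.4 kN.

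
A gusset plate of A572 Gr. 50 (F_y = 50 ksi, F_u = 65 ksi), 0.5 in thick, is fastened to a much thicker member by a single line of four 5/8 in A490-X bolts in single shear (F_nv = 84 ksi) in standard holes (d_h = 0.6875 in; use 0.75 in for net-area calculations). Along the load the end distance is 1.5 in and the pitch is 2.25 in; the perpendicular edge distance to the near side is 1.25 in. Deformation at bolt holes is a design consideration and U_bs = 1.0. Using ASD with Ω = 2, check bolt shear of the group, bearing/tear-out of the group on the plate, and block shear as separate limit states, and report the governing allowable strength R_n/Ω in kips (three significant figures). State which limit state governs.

Bolt shear: A_b = π·0.625²/4 = 0.3068 in²; R_n = 84 × 0.3068 × 4 × 1 = 103.1 kips → 103.1 / 2 = 51.5 kips.
Bearing: edge l_c = 1.156, r_n = 45.09 kips; interior l_c = 1.562, r_n = 48.75 kips; R_n = 45.09 + 3·48.75 = 191.3 kips → 95.7 kips.
Block shear: A_gv = 4.125, A_nv = 2.812, A_nt = 0.4375 in²; R_n = min(0.6F_uA_nv, 0.6F_yA_gv) + U_bs·F_u·A_nt = 138.1 kips → 69.1 kips.
Bolt shear governs: 51.5 kips.

51.5 kips (bolt shear governs)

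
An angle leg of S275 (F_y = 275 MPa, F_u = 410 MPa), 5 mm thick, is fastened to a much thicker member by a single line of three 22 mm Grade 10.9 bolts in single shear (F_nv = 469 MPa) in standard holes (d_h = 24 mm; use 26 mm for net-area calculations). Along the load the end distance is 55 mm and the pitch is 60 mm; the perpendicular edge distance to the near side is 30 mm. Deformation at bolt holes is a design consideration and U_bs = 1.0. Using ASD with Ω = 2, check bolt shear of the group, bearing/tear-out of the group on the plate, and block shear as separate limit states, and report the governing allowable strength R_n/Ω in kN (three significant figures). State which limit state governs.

85.1 kN (block shear governs)

Bolt shear: A_b = π·22²/4 = 380.1 mm²; R_n = 469 × 380.1 × 3 × 1 / 1000 = 534.8 kN → 534.8 / 2 = 267 kN.
Bearing: edge l_c = 43, r_n = 105.8 kN; interior l_c = 36, r_n = 88.56 kN; R_n = 105.8 + 2·88.56 = 282.9 kN → 141 kN.
Block shear: A_gv = 875, A_nv = 550, A_nt = 85 mm²; R_n = min(0.6F_uA_nv, 0.6F_yA_gv) + U_bs·F_u·A_nt = 170.2 kN → 85.1 kN.
Block shear governs: 85.1 kN.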